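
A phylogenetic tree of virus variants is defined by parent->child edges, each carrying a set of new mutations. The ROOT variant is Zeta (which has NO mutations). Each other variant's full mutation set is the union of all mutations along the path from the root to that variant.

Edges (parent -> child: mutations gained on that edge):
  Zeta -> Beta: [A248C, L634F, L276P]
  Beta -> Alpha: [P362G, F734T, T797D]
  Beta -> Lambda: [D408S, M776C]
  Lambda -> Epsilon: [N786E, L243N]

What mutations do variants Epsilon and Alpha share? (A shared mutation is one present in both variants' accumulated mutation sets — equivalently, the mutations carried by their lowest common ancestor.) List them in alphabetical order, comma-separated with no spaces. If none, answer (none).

Accumulating mutations along path to Epsilon:
  At Zeta: gained [] -> total []
  At Beta: gained ['A248C', 'L634F', 'L276P'] -> total ['A248C', 'L276P', 'L634F']
  At Lambda: gained ['D408S', 'M776C'] -> total ['A248C', 'D408S', 'L276P', 'L634F', 'M776C']
  At Epsilon: gained ['N786E', 'L243N'] -> total ['A248C', 'D408S', 'L243N', 'L276P', 'L634F', 'M776C', 'N786E']
Mutations(Epsilon) = ['A248C', 'D408S', 'L243N', 'L276P', 'L634F', 'M776C', 'N786E']
Accumulating mutations along path to Alpha:
  At Zeta: gained [] -> total []
  At Beta: gained ['A248C', 'L634F', 'L276P'] -> total ['A248C', 'L276P', 'L634F']
  At Alpha: gained ['P362G', 'F734T', 'T797D'] -> total ['A248C', 'F734T', 'L276P', 'L634F', 'P362G', 'T797D']
Mutations(Alpha) = ['A248C', 'F734T', 'L276P', 'L634F', 'P362G', 'T797D']
Intersection: ['A248C', 'D408S', 'L243N', 'L276P', 'L634F', 'M776C', 'N786E'] ∩ ['A248C', 'F734T', 'L276P', 'L634F', 'P362G', 'T797D'] = ['A248C', 'L276P', 'L634F']

Answer: A248C,L276P,L634F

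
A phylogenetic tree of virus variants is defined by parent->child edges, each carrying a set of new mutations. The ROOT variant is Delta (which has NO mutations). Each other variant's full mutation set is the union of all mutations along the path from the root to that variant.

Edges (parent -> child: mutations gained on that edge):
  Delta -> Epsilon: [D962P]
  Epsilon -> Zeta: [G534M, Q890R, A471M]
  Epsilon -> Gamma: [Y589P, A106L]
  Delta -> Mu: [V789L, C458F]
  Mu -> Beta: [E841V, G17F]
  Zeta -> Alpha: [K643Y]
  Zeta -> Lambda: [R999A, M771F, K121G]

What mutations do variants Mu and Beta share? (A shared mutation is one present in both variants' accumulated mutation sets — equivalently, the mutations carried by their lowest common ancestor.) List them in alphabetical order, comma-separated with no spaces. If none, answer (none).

Answer: C458F,V789L

Derivation:
Accumulating mutations along path to Mu:
  At Delta: gained [] -> total []
  At Mu: gained ['V789L', 'C458F'] -> total ['C458F', 'V789L']
Mutations(Mu) = ['C458F', 'V789L']
Accumulating mutations along path to Beta:
  At Delta: gained [] -> total []
  At Mu: gained ['V789L', 'C458F'] -> total ['C458F', 'V789L']
  At Beta: gained ['E841V', 'G17F'] -> total ['C458F', 'E841V', 'G17F', 'V789L']
Mutations(Beta) = ['C458F', 'E841V', 'G17F', 'V789L']
Intersection: ['C458F', 'V789L'] ∩ ['C458F', 'E841V', 'G17F', 'V789L'] = ['C458F', 'V789L']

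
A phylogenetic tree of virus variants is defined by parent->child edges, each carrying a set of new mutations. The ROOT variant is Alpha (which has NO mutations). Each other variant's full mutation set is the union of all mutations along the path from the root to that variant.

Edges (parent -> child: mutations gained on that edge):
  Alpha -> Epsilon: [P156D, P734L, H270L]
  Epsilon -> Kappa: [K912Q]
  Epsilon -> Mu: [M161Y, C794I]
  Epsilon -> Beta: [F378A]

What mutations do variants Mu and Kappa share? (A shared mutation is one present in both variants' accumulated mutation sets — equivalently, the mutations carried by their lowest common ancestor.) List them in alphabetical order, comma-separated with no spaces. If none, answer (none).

Accumulating mutations along path to Mu:
  At Alpha: gained [] -> total []
  At Epsilon: gained ['P156D', 'P734L', 'H270L'] -> total ['H270L', 'P156D', 'P734L']
  At Mu: gained ['M161Y', 'C794I'] -> total ['C794I', 'H270L', 'M161Y', 'P156D', 'P734L']
Mutations(Mu) = ['C794I', 'H270L', 'M161Y', 'P156D', 'P734L']
Accumulating mutations along path to Kappa:
  At Alpha: gained [] -> total []
  At Epsilon: gained ['P156D', 'P734L', 'H270L'] -> total ['H270L', 'P156D', 'P734L']
  At Kappa: gained ['K912Q'] -> total ['H270L', 'K912Q', 'P156D', 'P734L']
Mutations(Kappa) = ['H270L', 'K912Q', 'P156D', 'P734L']
Intersection: ['C794I', 'H270L', 'M161Y', 'P156D', 'P734L'] ∩ ['H270L', 'K912Q', 'P156D', 'P734L'] = ['H270L', 'P156D', 'P734L']

Answer: H270L,P156D,P734L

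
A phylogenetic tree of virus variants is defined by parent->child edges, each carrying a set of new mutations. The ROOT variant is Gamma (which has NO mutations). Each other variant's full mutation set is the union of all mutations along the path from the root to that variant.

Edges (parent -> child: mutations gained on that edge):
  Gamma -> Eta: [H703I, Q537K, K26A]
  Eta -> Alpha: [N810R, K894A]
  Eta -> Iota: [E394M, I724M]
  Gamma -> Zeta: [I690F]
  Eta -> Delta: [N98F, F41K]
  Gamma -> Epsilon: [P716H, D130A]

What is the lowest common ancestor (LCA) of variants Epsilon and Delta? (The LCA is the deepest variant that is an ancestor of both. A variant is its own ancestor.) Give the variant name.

Answer: Gamma

Derivation:
Path from root to Epsilon: Gamma -> Epsilon
  ancestors of Epsilon: {Gamma, Epsilon}
Path from root to Delta: Gamma -> Eta -> Delta
  ancestors of Delta: {Gamma, Eta, Delta}
Common ancestors: {Gamma}
Walk up from Delta: Delta (not in ancestors of Epsilon), Eta (not in ancestors of Epsilon), Gamma (in ancestors of Epsilon)
Deepest common ancestor (LCA) = Gamma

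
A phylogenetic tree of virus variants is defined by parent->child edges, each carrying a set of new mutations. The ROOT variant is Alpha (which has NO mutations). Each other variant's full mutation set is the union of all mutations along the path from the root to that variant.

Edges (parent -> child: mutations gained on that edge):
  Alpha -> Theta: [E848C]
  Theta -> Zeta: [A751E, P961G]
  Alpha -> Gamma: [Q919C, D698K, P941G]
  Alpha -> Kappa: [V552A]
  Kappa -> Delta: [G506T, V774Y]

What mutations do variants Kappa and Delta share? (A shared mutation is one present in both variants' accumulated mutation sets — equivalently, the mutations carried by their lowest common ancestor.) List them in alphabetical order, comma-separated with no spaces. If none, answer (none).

Accumulating mutations along path to Kappa:
  At Alpha: gained [] -> total []
  At Kappa: gained ['V552A'] -> total ['V552A']
Mutations(Kappa) = ['V552A']
Accumulating mutations along path to Delta:
  At Alpha: gained [] -> total []
  At Kappa: gained ['V552A'] -> total ['V552A']
  At Delta: gained ['G506T', 'V774Y'] -> total ['G506T', 'V552A', 'V774Y']
Mutations(Delta) = ['G506T', 'V552A', 'V774Y']
Intersection: ['V552A'] ∩ ['G506T', 'V552A', 'V774Y'] = ['V552A']

Answer: V552A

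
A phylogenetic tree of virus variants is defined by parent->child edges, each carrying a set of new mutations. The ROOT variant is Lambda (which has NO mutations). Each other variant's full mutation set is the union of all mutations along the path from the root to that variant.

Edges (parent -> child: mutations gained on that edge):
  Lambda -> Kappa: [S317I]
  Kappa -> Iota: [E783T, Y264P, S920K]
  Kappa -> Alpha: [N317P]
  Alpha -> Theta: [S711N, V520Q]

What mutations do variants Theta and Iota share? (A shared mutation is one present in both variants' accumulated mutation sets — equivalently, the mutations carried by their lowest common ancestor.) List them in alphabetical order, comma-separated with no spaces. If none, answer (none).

Accumulating mutations along path to Theta:
  At Lambda: gained [] -> total []
  At Kappa: gained ['S317I'] -> total ['S317I']
  At Alpha: gained ['N317P'] -> total ['N317P', 'S317I']
  At Theta: gained ['S711N', 'V520Q'] -> total ['N317P', 'S317I', 'S711N', 'V520Q']
Mutations(Theta) = ['N317P', 'S317I', 'S711N', 'V520Q']
Accumulating mutations along path to Iota:
  At Lambda: gained [] -> total []
  At Kappa: gained ['S317I'] -> total ['S317I']
  At Iota: gained ['E783T', 'Y264P', 'S920K'] -> total ['E783T', 'S317I', 'S920K', 'Y264P']
Mutations(Iota) = ['E783T', 'S317I', 'S920K', 'Y264P']
Intersection: ['N317P', 'S317I', 'S711N', 'V520Q'] ∩ ['E783T', 'S317I', 'S920K', 'Y264P'] = ['S317I']

Answer: S317I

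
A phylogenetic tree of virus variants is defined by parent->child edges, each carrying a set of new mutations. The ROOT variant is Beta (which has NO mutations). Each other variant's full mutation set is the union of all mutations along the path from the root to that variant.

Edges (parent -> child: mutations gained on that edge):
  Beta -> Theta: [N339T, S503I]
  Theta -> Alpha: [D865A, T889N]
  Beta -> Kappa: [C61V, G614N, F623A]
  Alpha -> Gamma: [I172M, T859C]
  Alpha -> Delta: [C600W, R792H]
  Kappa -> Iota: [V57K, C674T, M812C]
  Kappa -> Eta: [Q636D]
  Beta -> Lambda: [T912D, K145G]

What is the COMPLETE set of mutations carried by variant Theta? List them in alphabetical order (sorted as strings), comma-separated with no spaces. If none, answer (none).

At Beta: gained [] -> total []
At Theta: gained ['N339T', 'S503I'] -> total ['N339T', 'S503I']

Answer: N339T,S503I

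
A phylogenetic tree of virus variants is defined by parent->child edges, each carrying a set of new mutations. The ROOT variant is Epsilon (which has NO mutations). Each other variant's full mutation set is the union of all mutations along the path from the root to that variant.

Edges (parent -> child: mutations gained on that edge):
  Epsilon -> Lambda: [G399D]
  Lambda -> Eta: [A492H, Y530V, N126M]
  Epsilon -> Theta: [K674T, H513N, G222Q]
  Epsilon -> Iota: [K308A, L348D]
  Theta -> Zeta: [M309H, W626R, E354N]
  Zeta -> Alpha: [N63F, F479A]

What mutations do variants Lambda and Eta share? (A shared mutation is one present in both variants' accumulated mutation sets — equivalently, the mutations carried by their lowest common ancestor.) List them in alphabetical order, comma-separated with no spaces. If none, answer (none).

Answer: G399D

Derivation:
Accumulating mutations along path to Lambda:
  At Epsilon: gained [] -> total []
  At Lambda: gained ['G399D'] -> total ['G399D']
Mutations(Lambda) = ['G399D']
Accumulating mutations along path to Eta:
  At Epsilon: gained [] -> total []
  At Lambda: gained ['G399D'] -> total ['G399D']
  At Eta: gained ['A492H', 'Y530V', 'N126M'] -> total ['A492H', 'G399D', 'N126M', 'Y530V']
Mutations(Eta) = ['A492H', 'G399D', 'N126M', 'Y530V']
Intersection: ['G399D'] ∩ ['A492H', 'G399D', 'N126M', 'Y530V'] = ['G399D']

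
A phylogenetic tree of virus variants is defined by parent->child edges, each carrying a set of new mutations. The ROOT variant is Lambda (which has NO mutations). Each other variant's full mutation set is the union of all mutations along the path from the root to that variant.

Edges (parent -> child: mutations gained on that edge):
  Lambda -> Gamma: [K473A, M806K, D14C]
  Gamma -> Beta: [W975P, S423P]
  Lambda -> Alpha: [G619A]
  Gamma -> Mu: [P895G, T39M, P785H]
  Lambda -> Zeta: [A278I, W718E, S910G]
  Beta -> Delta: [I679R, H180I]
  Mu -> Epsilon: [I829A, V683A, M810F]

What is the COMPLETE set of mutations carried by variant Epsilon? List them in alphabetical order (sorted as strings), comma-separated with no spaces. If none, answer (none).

Answer: D14C,I829A,K473A,M806K,M810F,P785H,P895G,T39M,V683A

Derivation:
At Lambda: gained [] -> total []
At Gamma: gained ['K473A', 'M806K', 'D14C'] -> total ['D14C', 'K473A', 'M806K']
At Mu: gained ['P895G', 'T39M', 'P785H'] -> total ['D14C', 'K473A', 'M806K', 'P785H', 'P895G', 'T39M']
At Epsilon: gained ['I829A', 'V683A', 'M810F'] -> total ['D14C', 'I829A', 'K473A', 'M806K', 'M810F', 'P785H', 'P895G', 'T39M', 'V683A']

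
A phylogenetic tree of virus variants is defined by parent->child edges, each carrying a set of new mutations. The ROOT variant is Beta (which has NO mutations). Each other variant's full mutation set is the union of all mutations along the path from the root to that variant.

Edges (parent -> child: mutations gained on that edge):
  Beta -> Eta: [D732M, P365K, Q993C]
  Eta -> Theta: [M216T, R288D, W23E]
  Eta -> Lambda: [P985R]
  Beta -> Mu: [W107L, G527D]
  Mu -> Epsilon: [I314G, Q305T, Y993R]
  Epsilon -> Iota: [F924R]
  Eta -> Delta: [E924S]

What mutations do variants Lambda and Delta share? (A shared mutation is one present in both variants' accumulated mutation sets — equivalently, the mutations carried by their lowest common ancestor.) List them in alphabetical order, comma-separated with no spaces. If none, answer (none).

Answer: D732M,P365K,Q993C

Derivation:
Accumulating mutations along path to Lambda:
  At Beta: gained [] -> total []
  At Eta: gained ['D732M', 'P365K', 'Q993C'] -> total ['D732M', 'P365K', 'Q993C']
  At Lambda: gained ['P985R'] -> total ['D732M', 'P365K', 'P985R', 'Q993C']
Mutations(Lambda) = ['D732M', 'P365K', 'P985R', 'Q993C']
Accumulating mutations along path to Delta:
  At Beta: gained [] -> total []
  At Eta: gained ['D732M', 'P365K', 'Q993C'] -> total ['D732M', 'P365K', 'Q993C']
  At Delta: gained ['E924S'] -> total ['D732M', 'E924S', 'P365K', 'Q993C']
Mutations(Delta) = ['D732M', 'E924S', 'P365K', 'Q993C']
Intersection: ['D732M', 'P365K', 'P985R', 'Q993C'] ∩ ['D732M', 'E924S', 'P365K', 'Q993C'] = ['D732M', 'P365K', 'Q993C']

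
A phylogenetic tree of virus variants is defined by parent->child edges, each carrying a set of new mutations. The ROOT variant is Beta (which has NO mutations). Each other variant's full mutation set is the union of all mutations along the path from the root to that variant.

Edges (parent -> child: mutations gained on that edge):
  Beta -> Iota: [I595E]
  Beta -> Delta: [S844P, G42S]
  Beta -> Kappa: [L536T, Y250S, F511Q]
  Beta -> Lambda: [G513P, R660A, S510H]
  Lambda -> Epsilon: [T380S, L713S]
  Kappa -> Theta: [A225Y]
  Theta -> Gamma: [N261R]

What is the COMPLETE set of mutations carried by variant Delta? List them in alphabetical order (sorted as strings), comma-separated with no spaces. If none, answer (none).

Answer: G42S,S844P

Derivation:
At Beta: gained [] -> total []
At Delta: gained ['S844P', 'G42S'] -> total ['G42S', 'S844P']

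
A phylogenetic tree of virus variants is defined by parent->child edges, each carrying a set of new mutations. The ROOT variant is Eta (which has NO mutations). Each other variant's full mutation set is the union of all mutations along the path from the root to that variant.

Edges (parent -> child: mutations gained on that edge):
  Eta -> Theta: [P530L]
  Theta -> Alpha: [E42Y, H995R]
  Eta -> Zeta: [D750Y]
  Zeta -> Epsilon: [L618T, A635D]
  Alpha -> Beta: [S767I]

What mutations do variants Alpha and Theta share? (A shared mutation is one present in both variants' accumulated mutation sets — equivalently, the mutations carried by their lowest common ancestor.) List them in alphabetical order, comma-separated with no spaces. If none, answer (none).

Accumulating mutations along path to Alpha:
  At Eta: gained [] -> total []
  At Theta: gained ['P530L'] -> total ['P530L']
  At Alpha: gained ['E42Y', 'H995R'] -> total ['E42Y', 'H995R', 'P530L']
Mutations(Alpha) = ['E42Y', 'H995R', 'P530L']
Accumulating mutations along path to Theta:
  At Eta: gained [] -> total []
  At Theta: gained ['P530L'] -> total ['P530L']
Mutations(Theta) = ['P530L']
Intersection: ['E42Y', 'H995R', 'P530L'] ∩ ['P530L'] = ['P530L']

Answer: P530L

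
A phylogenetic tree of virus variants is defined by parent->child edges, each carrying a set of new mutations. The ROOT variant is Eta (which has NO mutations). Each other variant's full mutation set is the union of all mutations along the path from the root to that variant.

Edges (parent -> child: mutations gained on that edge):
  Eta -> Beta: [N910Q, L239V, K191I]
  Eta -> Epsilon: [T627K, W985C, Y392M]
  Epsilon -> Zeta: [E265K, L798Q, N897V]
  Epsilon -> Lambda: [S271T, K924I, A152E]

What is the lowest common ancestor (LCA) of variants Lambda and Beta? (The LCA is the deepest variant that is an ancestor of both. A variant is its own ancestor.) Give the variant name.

Answer: Eta

Derivation:
Path from root to Lambda: Eta -> Epsilon -> Lambda
  ancestors of Lambda: {Eta, Epsilon, Lambda}
Path from root to Beta: Eta -> Beta
  ancestors of Beta: {Eta, Beta}
Common ancestors: {Eta}
Walk up from Beta: Beta (not in ancestors of Lambda), Eta (in ancestors of Lambda)
Deepest common ancestor (LCA) = Eta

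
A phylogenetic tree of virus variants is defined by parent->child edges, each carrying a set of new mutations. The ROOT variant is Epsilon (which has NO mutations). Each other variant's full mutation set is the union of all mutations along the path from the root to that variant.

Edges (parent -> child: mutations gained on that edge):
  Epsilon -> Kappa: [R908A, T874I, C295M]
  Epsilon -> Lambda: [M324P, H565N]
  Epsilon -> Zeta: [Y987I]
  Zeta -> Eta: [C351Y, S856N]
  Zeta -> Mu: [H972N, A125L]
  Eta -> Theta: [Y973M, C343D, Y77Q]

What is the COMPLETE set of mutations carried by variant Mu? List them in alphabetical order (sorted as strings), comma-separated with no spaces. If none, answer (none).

At Epsilon: gained [] -> total []
At Zeta: gained ['Y987I'] -> total ['Y987I']
At Mu: gained ['H972N', 'A125L'] -> total ['A125L', 'H972N', 'Y987I']

Answer: A125L,H972N,Y987I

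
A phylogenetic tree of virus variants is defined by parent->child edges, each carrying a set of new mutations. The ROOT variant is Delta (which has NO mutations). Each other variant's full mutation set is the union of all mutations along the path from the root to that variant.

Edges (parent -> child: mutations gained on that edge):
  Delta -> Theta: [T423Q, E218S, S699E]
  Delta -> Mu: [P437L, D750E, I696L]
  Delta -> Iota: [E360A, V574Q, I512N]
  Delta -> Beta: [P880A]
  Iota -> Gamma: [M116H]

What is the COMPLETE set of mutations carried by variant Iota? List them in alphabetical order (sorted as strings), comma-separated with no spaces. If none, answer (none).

Answer: E360A,I512N,V574Q

Derivation:
At Delta: gained [] -> total []
At Iota: gained ['E360A', 'V574Q', 'I512N'] -> total ['E360A', 'I512N', 'V574Q']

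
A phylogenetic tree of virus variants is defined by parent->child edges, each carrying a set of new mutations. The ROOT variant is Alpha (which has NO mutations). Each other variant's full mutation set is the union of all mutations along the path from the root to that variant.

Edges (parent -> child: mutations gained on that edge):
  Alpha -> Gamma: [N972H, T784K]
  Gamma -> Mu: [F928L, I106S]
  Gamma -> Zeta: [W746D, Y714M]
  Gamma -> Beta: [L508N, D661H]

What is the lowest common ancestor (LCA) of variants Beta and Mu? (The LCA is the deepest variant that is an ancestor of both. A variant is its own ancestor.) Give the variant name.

Answer: Gamma

Derivation:
Path from root to Beta: Alpha -> Gamma -> Beta
  ancestors of Beta: {Alpha, Gamma, Beta}
Path from root to Mu: Alpha -> Gamma -> Mu
  ancestors of Mu: {Alpha, Gamma, Mu}
Common ancestors: {Alpha, Gamma}
Walk up from Mu: Mu (not in ancestors of Beta), Gamma (in ancestors of Beta), Alpha (in ancestors of Beta)
Deepest common ancestor (LCA) = Gamma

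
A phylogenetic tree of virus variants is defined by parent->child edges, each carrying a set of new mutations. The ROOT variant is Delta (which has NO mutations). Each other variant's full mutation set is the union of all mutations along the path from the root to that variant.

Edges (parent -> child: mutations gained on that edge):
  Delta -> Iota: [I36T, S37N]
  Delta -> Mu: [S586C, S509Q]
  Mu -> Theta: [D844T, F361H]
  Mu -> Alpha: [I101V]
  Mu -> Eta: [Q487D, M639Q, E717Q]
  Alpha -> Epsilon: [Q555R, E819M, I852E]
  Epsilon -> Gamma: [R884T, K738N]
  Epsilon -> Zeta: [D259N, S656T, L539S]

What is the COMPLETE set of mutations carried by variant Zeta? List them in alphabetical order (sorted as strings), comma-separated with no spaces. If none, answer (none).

At Delta: gained [] -> total []
At Mu: gained ['S586C', 'S509Q'] -> total ['S509Q', 'S586C']
At Alpha: gained ['I101V'] -> total ['I101V', 'S509Q', 'S586C']
At Epsilon: gained ['Q555R', 'E819M', 'I852E'] -> total ['E819M', 'I101V', 'I852E', 'Q555R', 'S509Q', 'S586C']
At Zeta: gained ['D259N', 'S656T', 'L539S'] -> total ['D259N', 'E819M', 'I101V', 'I852E', 'L539S', 'Q555R', 'S509Q', 'S586C', 'S656T']

Answer: D259N,E819M,I101V,I852E,L539S,Q555R,S509Q,S586C,S656T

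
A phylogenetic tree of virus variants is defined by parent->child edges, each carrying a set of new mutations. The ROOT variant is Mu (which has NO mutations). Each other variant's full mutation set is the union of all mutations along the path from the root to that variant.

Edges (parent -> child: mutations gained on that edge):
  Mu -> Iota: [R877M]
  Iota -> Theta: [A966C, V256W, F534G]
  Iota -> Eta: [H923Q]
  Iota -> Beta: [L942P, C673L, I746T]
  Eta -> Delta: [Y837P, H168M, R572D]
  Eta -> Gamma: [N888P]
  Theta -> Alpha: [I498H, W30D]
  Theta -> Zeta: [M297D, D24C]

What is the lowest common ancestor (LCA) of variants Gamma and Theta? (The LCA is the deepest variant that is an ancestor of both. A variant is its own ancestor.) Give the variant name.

Answer: Iota

Derivation:
Path from root to Gamma: Mu -> Iota -> Eta -> Gamma
  ancestors of Gamma: {Mu, Iota, Eta, Gamma}
Path from root to Theta: Mu -> Iota -> Theta
  ancestors of Theta: {Mu, Iota, Theta}
Common ancestors: {Mu, Iota}
Walk up from Theta: Theta (not in ancestors of Gamma), Iota (in ancestors of Gamma), Mu (in ancestors of Gamma)
Deepest common ancestor (LCA) = Iota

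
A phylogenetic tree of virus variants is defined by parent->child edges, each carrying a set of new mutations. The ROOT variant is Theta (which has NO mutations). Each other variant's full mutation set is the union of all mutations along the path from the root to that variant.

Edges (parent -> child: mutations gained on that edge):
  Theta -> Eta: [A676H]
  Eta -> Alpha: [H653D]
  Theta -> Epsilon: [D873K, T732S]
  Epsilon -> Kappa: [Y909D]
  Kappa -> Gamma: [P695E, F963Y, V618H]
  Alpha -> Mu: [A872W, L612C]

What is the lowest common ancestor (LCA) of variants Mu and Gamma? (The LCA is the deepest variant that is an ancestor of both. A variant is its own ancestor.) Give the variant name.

Path from root to Mu: Theta -> Eta -> Alpha -> Mu
  ancestors of Mu: {Theta, Eta, Alpha, Mu}
Path from root to Gamma: Theta -> Epsilon -> Kappa -> Gamma
  ancestors of Gamma: {Theta, Epsilon, Kappa, Gamma}
Common ancestors: {Theta}
Walk up from Gamma: Gamma (not in ancestors of Mu), Kappa (not in ancestors of Mu), Epsilon (not in ancestors of Mu), Theta (in ancestors of Mu)
Deepest common ancestor (LCA) = Theta

Answer: Theta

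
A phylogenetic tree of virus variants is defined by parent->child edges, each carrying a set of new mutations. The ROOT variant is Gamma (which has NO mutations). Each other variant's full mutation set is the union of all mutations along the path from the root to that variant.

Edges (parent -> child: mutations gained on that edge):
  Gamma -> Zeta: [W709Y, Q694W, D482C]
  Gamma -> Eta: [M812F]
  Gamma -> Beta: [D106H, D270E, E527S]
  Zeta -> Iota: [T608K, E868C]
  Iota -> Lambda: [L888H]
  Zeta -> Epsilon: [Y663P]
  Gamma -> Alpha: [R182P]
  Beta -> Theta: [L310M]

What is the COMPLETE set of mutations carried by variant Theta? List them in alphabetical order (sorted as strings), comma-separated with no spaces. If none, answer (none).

At Gamma: gained [] -> total []
At Beta: gained ['D106H', 'D270E', 'E527S'] -> total ['D106H', 'D270E', 'E527S']
At Theta: gained ['L310M'] -> total ['D106H', 'D270E', 'E527S', 'L310M']

Answer: D106H,D270E,E527S,L310M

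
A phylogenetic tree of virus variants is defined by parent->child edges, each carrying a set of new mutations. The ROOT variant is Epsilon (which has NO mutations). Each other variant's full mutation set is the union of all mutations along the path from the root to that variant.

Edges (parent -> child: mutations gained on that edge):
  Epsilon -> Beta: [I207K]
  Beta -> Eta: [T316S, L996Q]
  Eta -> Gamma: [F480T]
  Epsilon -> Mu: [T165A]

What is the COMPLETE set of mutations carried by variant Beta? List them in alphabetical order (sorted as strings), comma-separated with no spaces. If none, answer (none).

Answer: I207K

Derivation:
At Epsilon: gained [] -> total []
At Beta: gained ['I207K'] -> total ['I207K']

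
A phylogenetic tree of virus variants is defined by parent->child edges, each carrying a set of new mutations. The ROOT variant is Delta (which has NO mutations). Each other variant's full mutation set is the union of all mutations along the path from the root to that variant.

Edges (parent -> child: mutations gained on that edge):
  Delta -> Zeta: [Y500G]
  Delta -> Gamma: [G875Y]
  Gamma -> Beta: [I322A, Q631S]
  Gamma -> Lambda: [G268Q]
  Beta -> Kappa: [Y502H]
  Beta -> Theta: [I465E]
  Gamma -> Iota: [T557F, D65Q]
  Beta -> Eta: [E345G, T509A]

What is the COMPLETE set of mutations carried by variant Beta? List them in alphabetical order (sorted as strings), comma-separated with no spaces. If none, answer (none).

Answer: G875Y,I322A,Q631S

Derivation:
At Delta: gained [] -> total []
At Gamma: gained ['G875Y'] -> total ['G875Y']
At Beta: gained ['I322A', 'Q631S'] -> total ['G875Y', 'I322A', 'Q631S']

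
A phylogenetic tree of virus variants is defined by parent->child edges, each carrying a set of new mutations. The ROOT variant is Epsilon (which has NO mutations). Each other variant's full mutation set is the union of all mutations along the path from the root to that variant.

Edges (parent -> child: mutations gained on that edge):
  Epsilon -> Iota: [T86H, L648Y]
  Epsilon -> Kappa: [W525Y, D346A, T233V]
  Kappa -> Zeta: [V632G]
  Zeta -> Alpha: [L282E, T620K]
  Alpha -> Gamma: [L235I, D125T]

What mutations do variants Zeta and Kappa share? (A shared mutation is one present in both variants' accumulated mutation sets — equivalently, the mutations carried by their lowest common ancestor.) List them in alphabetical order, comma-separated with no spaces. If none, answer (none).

Accumulating mutations along path to Zeta:
  At Epsilon: gained [] -> total []
  At Kappa: gained ['W525Y', 'D346A', 'T233V'] -> total ['D346A', 'T233V', 'W525Y']
  At Zeta: gained ['V632G'] -> total ['D346A', 'T233V', 'V632G', 'W525Y']
Mutations(Zeta) = ['D346A', 'T233V', 'V632G', 'W525Y']
Accumulating mutations along path to Kappa:
  At Epsilon: gained [] -> total []
  At Kappa: gained ['W525Y', 'D346A', 'T233V'] -> total ['D346A', 'T233V', 'W525Y']
Mutations(Kappa) = ['D346A', 'T233V', 'W525Y']
Intersection: ['D346A', 'T233V', 'V632G', 'W525Y'] ∩ ['D346A', 'T233V', 'W525Y'] = ['D346A', 'T233V', 'W525Y']

Answer: D346A,T233V,W525Y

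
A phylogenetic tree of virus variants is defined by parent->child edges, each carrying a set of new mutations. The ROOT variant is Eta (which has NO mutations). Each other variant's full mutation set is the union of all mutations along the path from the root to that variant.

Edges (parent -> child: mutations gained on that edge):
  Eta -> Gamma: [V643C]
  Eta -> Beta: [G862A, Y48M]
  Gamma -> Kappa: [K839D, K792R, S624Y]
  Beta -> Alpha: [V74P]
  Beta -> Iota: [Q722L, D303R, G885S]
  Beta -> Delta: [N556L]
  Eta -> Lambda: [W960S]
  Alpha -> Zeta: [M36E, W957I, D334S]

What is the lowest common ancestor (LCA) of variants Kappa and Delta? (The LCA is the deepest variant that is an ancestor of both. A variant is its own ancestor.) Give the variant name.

Path from root to Kappa: Eta -> Gamma -> Kappa
  ancestors of Kappa: {Eta, Gamma, Kappa}
Path from root to Delta: Eta -> Beta -> Delta
  ancestors of Delta: {Eta, Beta, Delta}
Common ancestors: {Eta}
Walk up from Delta: Delta (not in ancestors of Kappa), Beta (not in ancestors of Kappa), Eta (in ancestors of Kappa)
Deepest common ancestor (LCA) = Eta

Answer: Eta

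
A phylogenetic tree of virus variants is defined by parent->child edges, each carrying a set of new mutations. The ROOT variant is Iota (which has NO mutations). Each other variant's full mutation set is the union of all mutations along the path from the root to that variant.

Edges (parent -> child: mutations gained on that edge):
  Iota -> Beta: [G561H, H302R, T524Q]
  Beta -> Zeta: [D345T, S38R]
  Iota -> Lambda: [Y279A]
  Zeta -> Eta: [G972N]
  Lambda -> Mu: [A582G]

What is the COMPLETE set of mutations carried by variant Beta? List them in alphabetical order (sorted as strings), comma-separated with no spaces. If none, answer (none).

Answer: G561H,H302R,T524Q

Derivation:
At Iota: gained [] -> total []
At Beta: gained ['G561H', 'H302R', 'T524Q'] -> total ['G561H', 'H302R', 'T524Q']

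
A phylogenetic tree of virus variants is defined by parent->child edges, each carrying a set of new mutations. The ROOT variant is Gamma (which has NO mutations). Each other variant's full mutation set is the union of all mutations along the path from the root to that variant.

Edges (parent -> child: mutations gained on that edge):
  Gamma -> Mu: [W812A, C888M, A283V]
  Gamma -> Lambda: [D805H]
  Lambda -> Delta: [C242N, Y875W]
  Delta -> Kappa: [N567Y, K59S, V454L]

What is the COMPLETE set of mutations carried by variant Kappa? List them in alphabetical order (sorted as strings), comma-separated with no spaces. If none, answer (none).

At Gamma: gained [] -> total []
At Lambda: gained ['D805H'] -> total ['D805H']
At Delta: gained ['C242N', 'Y875W'] -> total ['C242N', 'D805H', 'Y875W']
At Kappa: gained ['N567Y', 'K59S', 'V454L'] -> total ['C242N', 'D805H', 'K59S', 'N567Y', 'V454L', 'Y875W']

Answer: C242N,D805H,K59S,N567Y,V454L,Y875W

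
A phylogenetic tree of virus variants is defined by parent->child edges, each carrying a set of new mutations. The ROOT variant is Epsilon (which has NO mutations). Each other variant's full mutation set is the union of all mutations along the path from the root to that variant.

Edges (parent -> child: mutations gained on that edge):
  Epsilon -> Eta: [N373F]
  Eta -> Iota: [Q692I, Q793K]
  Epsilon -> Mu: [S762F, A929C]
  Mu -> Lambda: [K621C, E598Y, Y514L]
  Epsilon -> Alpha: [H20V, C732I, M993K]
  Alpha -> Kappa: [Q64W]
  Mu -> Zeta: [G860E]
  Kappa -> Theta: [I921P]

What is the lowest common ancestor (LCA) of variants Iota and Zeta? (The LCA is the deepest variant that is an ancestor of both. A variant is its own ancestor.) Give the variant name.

Answer: Epsilon

Derivation:
Path from root to Iota: Epsilon -> Eta -> Iota
  ancestors of Iota: {Epsilon, Eta, Iota}
Path from root to Zeta: Epsilon -> Mu -> Zeta
  ancestors of Zeta: {Epsilon, Mu, Zeta}
Common ancestors: {Epsilon}
Walk up from Zeta: Zeta (not in ancestors of Iota), Mu (not in ancestors of Iota), Epsilon (in ancestors of Iota)
Deepest common ancestor (LCA) = Epsilon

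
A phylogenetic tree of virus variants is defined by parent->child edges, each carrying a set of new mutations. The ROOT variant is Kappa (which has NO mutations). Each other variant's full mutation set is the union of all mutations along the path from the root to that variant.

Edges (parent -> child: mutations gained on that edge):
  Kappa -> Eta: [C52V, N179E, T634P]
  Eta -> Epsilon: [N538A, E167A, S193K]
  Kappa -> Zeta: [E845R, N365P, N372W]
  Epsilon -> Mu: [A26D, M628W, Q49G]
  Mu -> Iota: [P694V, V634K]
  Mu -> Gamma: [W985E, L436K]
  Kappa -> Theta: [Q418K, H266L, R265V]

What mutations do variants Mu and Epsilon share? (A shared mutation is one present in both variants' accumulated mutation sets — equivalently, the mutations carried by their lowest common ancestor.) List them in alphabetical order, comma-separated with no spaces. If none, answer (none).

Answer: C52V,E167A,N179E,N538A,S193K,T634P

Derivation:
Accumulating mutations along path to Mu:
  At Kappa: gained [] -> total []
  At Eta: gained ['C52V', 'N179E', 'T634P'] -> total ['C52V', 'N179E', 'T634P']
  At Epsilon: gained ['N538A', 'E167A', 'S193K'] -> total ['C52V', 'E167A', 'N179E', 'N538A', 'S193K', 'T634P']
  At Mu: gained ['A26D', 'M628W', 'Q49G'] -> total ['A26D', 'C52V', 'E167A', 'M628W', 'N179E', 'N538A', 'Q49G', 'S193K', 'T634P']
Mutations(Mu) = ['A26D', 'C52V', 'E167A', 'M628W', 'N179E', 'N538A', 'Q49G', 'S193K', 'T634P']
Accumulating mutations along path to Epsilon:
  At Kappa: gained [] -> total []
  At Eta: gained ['C52V', 'N179E', 'T634P'] -> total ['C52V', 'N179E', 'T634P']
  At Epsilon: gained ['N538A', 'E167A', 'S193K'] -> total ['C52V', 'E167A', 'N179E', 'N538A', 'S193K', 'T634P']
Mutations(Epsilon) = ['C52V', 'E167A', 'N179E', 'N538A', 'S193K', 'T634P']
Intersection: ['A26D', 'C52V', 'E167A', 'M628W', 'N179E', 'N538A', 'Q49G', 'S193K', 'T634P'] ∩ ['C52V', 'E167A', 'N179E', 'N538A', 'S193K', 'T634P'] = ['C52V', 'E167A', 'N179E', 'N538A', 'S193K', 'T634P']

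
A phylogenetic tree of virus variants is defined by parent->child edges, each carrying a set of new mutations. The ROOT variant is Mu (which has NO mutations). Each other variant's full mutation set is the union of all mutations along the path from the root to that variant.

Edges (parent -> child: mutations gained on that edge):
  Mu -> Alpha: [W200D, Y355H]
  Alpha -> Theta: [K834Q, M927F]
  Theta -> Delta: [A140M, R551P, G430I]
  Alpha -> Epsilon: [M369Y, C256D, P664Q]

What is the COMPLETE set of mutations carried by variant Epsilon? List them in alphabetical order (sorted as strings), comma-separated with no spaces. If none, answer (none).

Answer: C256D,M369Y,P664Q,W200D,Y355H

Derivation:
At Mu: gained [] -> total []
At Alpha: gained ['W200D', 'Y355H'] -> total ['W200D', 'Y355H']
At Epsilon: gained ['M369Y', 'C256D', 'P664Q'] -> total ['C256D', 'M369Y', 'P664Q', 'W200D', 'Y355H']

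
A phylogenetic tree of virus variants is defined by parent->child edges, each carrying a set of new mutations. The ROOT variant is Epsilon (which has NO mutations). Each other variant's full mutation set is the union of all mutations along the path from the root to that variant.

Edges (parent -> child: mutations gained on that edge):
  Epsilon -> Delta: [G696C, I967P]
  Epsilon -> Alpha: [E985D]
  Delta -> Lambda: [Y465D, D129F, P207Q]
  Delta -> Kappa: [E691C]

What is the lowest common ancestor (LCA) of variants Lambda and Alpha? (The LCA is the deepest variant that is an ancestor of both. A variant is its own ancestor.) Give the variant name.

Path from root to Lambda: Epsilon -> Delta -> Lambda
  ancestors of Lambda: {Epsilon, Delta, Lambda}
Path from root to Alpha: Epsilon -> Alpha
  ancestors of Alpha: {Epsilon, Alpha}
Common ancestors: {Epsilon}
Walk up from Alpha: Alpha (not in ancestors of Lambda), Epsilon (in ancestors of Lambda)
Deepest common ancestor (LCA) = Epsilon

Answer: Epsilon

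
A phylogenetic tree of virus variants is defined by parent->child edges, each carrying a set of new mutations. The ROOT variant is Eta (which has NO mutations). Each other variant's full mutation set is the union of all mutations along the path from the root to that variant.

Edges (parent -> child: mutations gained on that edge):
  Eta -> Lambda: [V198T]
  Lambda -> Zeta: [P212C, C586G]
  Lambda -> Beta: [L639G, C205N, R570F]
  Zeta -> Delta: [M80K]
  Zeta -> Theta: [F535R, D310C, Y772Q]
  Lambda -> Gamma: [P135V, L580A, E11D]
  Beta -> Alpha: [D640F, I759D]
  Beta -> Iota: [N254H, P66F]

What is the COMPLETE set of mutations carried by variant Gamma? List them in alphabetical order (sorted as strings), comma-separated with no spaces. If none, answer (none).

At Eta: gained [] -> total []
At Lambda: gained ['V198T'] -> total ['V198T']
At Gamma: gained ['P135V', 'L580A', 'E11D'] -> total ['E11D', 'L580A', 'P135V', 'V198T']

Answer: E11D,L580A,P135V,V198T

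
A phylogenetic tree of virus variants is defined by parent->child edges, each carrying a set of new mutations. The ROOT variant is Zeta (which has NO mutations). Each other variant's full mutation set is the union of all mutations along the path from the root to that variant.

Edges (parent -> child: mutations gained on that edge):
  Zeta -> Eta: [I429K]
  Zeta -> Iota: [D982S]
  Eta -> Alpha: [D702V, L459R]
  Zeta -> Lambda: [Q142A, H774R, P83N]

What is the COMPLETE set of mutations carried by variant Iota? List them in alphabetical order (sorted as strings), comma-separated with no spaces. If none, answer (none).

At Zeta: gained [] -> total []
At Iota: gained ['D982S'] -> total ['D982S']

Answer: D982S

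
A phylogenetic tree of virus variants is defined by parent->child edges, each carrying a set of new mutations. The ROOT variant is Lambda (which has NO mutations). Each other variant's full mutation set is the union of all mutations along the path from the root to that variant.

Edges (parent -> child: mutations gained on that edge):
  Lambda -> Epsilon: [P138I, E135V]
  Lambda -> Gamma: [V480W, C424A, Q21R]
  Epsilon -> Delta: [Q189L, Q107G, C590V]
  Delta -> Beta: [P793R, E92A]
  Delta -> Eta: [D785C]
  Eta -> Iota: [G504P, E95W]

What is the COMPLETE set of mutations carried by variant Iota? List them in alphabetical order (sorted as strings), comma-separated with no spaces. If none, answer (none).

Answer: C590V,D785C,E135V,E95W,G504P,P138I,Q107G,Q189L

Derivation:
At Lambda: gained [] -> total []
At Epsilon: gained ['P138I', 'E135V'] -> total ['E135V', 'P138I']
At Delta: gained ['Q189L', 'Q107G', 'C590V'] -> total ['C590V', 'E135V', 'P138I', 'Q107G', 'Q189L']
At Eta: gained ['D785C'] -> total ['C590V', 'D785C', 'E135V', 'P138I', 'Q107G', 'Q189L']
At Iota: gained ['G504P', 'E95W'] -> total ['C590V', 'D785C', 'E135V', 'E95W', 'G504P', 'P138I', 'Q107G', 'Q189L']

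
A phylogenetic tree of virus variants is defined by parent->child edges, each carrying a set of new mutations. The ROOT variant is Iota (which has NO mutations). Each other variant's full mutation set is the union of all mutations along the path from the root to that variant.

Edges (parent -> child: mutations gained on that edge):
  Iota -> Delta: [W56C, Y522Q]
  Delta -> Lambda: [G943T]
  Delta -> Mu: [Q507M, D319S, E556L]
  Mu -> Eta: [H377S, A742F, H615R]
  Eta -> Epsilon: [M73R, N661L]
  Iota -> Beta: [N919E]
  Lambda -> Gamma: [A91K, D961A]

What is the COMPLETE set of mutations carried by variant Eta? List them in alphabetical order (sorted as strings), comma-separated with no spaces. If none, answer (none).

Answer: A742F,D319S,E556L,H377S,H615R,Q507M,W56C,Y522Q

Derivation:
At Iota: gained [] -> total []
At Delta: gained ['W56C', 'Y522Q'] -> total ['W56C', 'Y522Q']
At Mu: gained ['Q507M', 'D319S', 'E556L'] -> total ['D319S', 'E556L', 'Q507M', 'W56C', 'Y522Q']
At Eta: gained ['H377S', 'A742F', 'H615R'] -> total ['A742F', 'D319S', 'E556L', 'H377S', 'H615R', 'Q507M', 'W56C', 'Y522Q']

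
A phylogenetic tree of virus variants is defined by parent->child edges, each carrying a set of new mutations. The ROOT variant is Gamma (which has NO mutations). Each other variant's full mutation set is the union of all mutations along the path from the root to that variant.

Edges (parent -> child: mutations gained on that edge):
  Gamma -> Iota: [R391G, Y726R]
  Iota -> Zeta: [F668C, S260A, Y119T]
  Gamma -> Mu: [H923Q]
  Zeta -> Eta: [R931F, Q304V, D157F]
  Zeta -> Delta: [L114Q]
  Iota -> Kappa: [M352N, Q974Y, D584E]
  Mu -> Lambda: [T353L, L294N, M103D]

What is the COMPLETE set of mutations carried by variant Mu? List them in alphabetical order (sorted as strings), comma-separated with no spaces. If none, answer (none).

Answer: H923Q

Derivation:
At Gamma: gained [] -> total []
At Mu: gained ['H923Q'] -> total ['H923Q']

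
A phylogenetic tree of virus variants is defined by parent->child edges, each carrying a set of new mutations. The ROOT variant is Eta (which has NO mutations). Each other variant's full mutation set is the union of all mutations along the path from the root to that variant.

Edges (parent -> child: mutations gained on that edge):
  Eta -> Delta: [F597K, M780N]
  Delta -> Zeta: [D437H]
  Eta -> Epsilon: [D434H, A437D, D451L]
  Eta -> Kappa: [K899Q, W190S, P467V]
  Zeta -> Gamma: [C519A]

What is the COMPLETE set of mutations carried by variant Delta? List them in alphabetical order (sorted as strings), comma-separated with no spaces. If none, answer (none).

Answer: F597K,M780N

Derivation:
At Eta: gained [] -> total []
At Delta: gained ['F597K', 'M780N'] -> total ['F597K', 'M780N']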